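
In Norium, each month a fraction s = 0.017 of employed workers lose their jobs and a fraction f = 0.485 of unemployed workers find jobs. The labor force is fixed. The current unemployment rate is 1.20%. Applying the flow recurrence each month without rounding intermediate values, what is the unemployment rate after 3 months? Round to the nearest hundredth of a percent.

With a fixed labor force, u_{t+1} = u_t + s·(1−u_t) − f·u_t = u_t·(1−s−f) + s.
Here 1−s−f = 0.498 and s = 0.017.
u_1 = 0.012000 × 0.498 + 0.017 = 0.022976.
u_2 = 0.022976 × 0.498 + 0.017 = 0.028442.
u_3 = 0.028442 × 0.498 + 0.017 = 0.031164.

Unemployment rate after three months ≈ 3.12%.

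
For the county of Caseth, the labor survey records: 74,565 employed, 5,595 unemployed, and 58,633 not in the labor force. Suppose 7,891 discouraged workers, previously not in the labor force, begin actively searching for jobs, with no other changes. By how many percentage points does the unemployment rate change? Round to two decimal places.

Initially, labor force = 74,565 + 5,595 = 80,160, so u = 5,595/80,160 = 6.98%.
After the change, unemployed and labor force both rise by 7,891 → E = 74,565, U = 13,486, labor force = 88,051.
New unemployment rate = 13,486 / 88,051 = 15.32%.
Change = 15.32% − 6.98% = +8.34 percentage points.

The unemployment rate changes by +8.34 percentage points.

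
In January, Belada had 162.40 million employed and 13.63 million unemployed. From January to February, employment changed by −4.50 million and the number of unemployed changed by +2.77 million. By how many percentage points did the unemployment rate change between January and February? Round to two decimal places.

January: labor force = 162.40 + 13.63 = 176.03; u = 13.63/176.03 = 7.74%.
February: labor force = 157.90 + 16.40 = 174.30; u = 16.40/174.30 = 9.41%.
Change = 9.41% − 7.74% = +1.67 pp.

The unemployment rate changed by +1.67 percentage points.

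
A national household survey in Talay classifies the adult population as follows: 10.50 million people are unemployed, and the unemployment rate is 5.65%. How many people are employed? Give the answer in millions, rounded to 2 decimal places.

Labor force = U / u = 10.50 / 0.0565 ≈ 185.84 million.
Employed = labor force − unemployed = 185.84 − 10.50 = 175.34 million.

About 175.34 million are employed.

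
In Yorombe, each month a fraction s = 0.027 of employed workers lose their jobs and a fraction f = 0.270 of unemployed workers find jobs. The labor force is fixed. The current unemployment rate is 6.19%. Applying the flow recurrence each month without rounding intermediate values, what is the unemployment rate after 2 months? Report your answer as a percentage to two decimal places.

Unemployment rate after two months ≈ 7.66%.

With a fixed labor force, u_{t+1} = u_t + s·(1−u_t) − f·u_t = u_t·(1−s−f) + s.
Here 1−s−f = 0.703 and s = 0.027.
u_1 = 0.061900 × 0.703 + 0.027 = 0.070516.
u_2 = 0.070516 × 0.703 + 0.027 = 0.076573.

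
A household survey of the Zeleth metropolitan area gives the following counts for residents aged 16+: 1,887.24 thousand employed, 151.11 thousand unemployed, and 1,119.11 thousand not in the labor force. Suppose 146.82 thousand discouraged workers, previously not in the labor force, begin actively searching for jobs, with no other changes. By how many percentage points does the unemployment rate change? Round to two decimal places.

The unemployment rate changes by +6.22 percentage points.

Initially, labor force = 1,887.24 + 151.11 = 2,038.35 thousand, so u = 151.11/2,038.35 = 7.41%.
After the change, unemployed and labor force both rise by 146.82 → E = 1,887.24, U = 297.93, labor force = 2,185.17 thousand.
New unemployment rate = 297.93 / 2,185.17 = 13.63%.
Change = 13.63% − 7.41% = +6.22 percentage points.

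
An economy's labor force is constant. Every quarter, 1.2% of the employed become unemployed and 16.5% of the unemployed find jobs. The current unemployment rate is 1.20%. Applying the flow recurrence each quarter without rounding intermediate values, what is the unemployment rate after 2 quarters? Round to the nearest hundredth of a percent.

With a fixed labor force, u_{t+1} = u_t + s·(1−u_t) − f·u_t = u_t·(1−s−f) + s.
Here 1−s−f = 0.823 and s = 0.012.
u_1 = 0.012000 × 0.823 + 0.012 = 0.021876.
u_2 = 0.021876 × 0.823 + 0.012 = 0.030004.

Unemployment rate after two quarters ≈ 3.00%.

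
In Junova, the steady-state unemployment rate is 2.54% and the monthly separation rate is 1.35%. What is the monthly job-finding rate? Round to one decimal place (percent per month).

Job-finding rate ≈ 51.8% per month.

From u* = s/(s+f): f = s·(1−u)/u.
f = 1.35 × (1 − 0.0254) / 0.0254 = 1.3157 / 0.0254 ≈ 51.8% per month.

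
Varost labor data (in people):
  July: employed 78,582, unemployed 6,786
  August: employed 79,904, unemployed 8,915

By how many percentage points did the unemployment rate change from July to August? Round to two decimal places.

July: labor force = 78,582 + 6,786 = 85,368; u = 6,786/85,368 = 7.95%.
August: labor force = 79,904 + 8,915 = 88,819; u = 8,915/88,819 = 10.04%.
Change = 10.04% − 7.95% = +2.09 pp.

The unemployment rate changed by +2.09 percentage points.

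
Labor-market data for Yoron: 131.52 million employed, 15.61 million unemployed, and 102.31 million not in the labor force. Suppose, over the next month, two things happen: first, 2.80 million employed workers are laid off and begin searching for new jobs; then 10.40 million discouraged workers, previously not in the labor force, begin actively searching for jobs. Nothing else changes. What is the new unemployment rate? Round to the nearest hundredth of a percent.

Initially, labor force = 131.52 + 15.61 = 147.13 million, so u = 15.61/147.13 = 10.61%.
After the first change, employed falls and unemployed rises by 2.80; labor force unchanged → E = 128.72, U = 18.41, labor force = 147.13 million.
After the second change, unemployed and labor force both rise by 10.40 → E = 128.72, U = 28.81, labor force = 157.53 million.
New unemployment rate = 28.81 / 157.53 = 18.29%.

New unemployment rate ≈ 18.29%.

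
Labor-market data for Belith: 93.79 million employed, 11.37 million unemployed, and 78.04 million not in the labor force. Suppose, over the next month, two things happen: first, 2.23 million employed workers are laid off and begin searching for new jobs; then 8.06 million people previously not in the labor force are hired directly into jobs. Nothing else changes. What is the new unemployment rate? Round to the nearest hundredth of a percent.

New unemployment rate ≈ 12.01%.

Initially, labor force = 93.79 + 11.37 = 105.16 million, so u = 11.37/105.16 = 10.81%.
After the first change, employed falls and unemployed rises by 2.23; labor force unchanged → E = 91.56, U = 13.60, labor force = 105.16 million.
After the second change, employed and labor force both rise by 8.06; unemployed unchanged → E = 99.62, U = 13.60, labor force = 113.22 million.
New unemployment rate = 13.60 / 113.22 = 12.01%.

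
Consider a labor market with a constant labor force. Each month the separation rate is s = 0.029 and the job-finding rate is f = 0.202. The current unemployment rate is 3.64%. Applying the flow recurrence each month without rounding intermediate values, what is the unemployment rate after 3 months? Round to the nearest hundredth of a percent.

With a fixed labor force, u_{t+1} = u_t + s·(1−u_t) − f·u_t = u_t·(1−s−f) + s.
Here 1−s−f = 0.769 and s = 0.029.
u_1 = 0.036400 × 0.769 + 0.029 = 0.056992.
u_2 = 0.056992 × 0.769 + 0.029 = 0.072827.
u_3 = 0.072827 × 0.769 + 0.029 = 0.085004.

Unemployment rate after three months ≈ 8.50%.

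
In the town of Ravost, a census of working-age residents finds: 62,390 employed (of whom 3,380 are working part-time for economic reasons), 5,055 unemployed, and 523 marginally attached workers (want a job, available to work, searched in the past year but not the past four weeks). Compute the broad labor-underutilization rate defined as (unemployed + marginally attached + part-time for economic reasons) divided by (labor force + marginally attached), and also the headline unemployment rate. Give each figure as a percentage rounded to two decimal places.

Broad underutilization rate ≈ 13.18%; headline unemployment rate ≈ 7.49%.

Labor force = 62,390 + 5,055 = 67,445.
Numerator = 5,055 + 523 + 3,380 = 8,958.
Denominator = 67,445 + 523 = 67,968.
Broad rate = 8,958 / 67,968 = 13.18%.
Headline unemployment rate = 5,055 / 67,445 = 7.49%.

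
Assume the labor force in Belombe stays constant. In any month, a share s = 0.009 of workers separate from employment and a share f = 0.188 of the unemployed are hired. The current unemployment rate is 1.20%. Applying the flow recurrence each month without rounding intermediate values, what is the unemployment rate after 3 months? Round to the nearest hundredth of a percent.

Unemployment rate after three months ≈ 2.82%.

With a fixed labor force, u_{t+1} = u_t + s·(1−u_t) − f·u_t = u_t·(1−s−f) + s.
Here 1−s−f = 0.803 and s = 0.009.
u_1 = 0.012000 × 0.803 + 0.009 = 0.018636.
u_2 = 0.018636 × 0.803 + 0.009 = 0.023965.
u_3 = 0.023965 × 0.803 + 0.009 = 0.028244.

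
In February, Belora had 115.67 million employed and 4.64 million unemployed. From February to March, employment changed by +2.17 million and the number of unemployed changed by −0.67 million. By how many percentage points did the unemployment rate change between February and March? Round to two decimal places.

The unemployment rate changed by −0.60 percentage points.

February: labor force = 115.67 + 4.64 = 120.31; u = 4.64/120.31 = 3.86%.
March: labor force = 117.84 + 3.97 = 121.81; u = 3.97/121.81 = 3.26%.
Change = 3.26% − 3.86% = −0.60 pp.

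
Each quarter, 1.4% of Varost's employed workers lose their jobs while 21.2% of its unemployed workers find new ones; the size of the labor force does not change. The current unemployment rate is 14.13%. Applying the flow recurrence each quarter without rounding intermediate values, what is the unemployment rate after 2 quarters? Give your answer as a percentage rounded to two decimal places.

With a fixed labor force, u_{t+1} = u_t + s·(1−u_t) − f·u_t = u_t·(1−s−f) + s.
Here 1−s−f = 0.774 and s = 0.014.
u_1 = 0.141300 × 0.774 + 0.014 = 0.123366.
u_2 = 0.123366 × 0.774 + 0.014 = 0.109485.

Unemployment rate after two quarters ≈ 10.95%.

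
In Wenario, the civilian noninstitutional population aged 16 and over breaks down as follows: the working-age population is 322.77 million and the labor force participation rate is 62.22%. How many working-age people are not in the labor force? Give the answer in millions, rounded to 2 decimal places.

About 121.94 million are not in the labor force.

Share not in the labor force = 1 − 0.6222 = 0.3778.
Not in labor force = 0.3778 × 322.77 ≈ 121.94 million.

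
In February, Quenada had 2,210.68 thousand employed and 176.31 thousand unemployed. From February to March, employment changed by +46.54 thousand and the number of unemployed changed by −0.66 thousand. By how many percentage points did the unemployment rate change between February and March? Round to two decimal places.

The unemployment rate changed by −0.17 percentage points.

February: labor force = 2,210.68 + 176.31 = 2,386.99; u = 176.31/2,386.99 = 7.39%.
March: labor force = 2,257.22 + 175.65 = 2,432.87; u = 175.65/2,432.87 = 7.22%.
Change = 7.22% − 7.39% = −0.17 pp.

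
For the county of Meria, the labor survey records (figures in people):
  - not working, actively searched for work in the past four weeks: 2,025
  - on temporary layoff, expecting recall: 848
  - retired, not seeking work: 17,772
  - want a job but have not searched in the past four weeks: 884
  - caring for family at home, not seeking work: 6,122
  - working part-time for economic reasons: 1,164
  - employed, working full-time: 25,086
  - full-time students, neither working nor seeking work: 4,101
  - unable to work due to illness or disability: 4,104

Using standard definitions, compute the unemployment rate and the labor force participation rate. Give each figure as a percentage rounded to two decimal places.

Employed = 1,164 + 25,086 = 26,250 (anyone who worked, including part-time for economic reasons, counts as employed).
Unemployed = 2,025 + 848 = 2,873 (jobless and actively searching, or on temporary layoff).
Labor force = 26,250 + 2,873 = 29,123.
Not in labor force = 17,772 + 884 + 6,122 + 4,101 + 4,104 = 32,983 (those not working and not actively searching are outside the labor force — including those who want a job but have given up searching).
Civilian working-age population = 29,123 + 32,983 = 62,106.
Unemployment rate = 2,873 / 29,123 = 9.87%.
Labor force participation rate = 29,123 / 62,106 = 46.89%.

Unemployment rate ≈ 9.87%; labor force participation rate ≈ 46.89%.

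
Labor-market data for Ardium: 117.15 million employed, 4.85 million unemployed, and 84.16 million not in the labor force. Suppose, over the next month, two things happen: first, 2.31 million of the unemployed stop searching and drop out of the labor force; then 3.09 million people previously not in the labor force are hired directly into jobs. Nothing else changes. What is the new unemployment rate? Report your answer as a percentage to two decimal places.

New unemployment rate ≈ 2.07%.

Initially, labor force = 117.15 + 4.85 = 122.00 million, so u = 4.85/122.00 = 3.98%.
After the first change, unemployed and labor force both fall by 2.31 → E = 117.15, U = 2.54, labor force = 119.69 million.
After the second change, employed and labor force both rise by 3.09; unemployed unchanged → E = 120.24, U = 2.54, labor force = 122.78 million.
New unemployment rate = 2.54 / 122.78 = 2.07%.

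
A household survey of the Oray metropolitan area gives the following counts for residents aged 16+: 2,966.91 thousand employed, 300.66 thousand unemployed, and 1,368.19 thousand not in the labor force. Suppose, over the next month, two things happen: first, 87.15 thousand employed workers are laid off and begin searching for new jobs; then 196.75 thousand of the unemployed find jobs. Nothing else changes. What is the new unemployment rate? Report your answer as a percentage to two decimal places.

New unemployment rate ≈ 5.85%.

Initially, labor force = 2,966.91 + 300.66 = 3,267.57 thousand, so u = 300.66/3,267.57 = 9.20%.
After the first change, employed falls and unemployed rises by 87.15; labor force unchanged → E = 2,879.76, U = 387.81, labor force = 3,267.57 thousand.
After the second change, unemployed falls and employed rises by 196.75; labor force unchanged → E = 3,076.51, U = 191.06, labor force = 3,267.57 thousand.
New unemployment rate = 191.06 / 3,267.57 = 5.85%.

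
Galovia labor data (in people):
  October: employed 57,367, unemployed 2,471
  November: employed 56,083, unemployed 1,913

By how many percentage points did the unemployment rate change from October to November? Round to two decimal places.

The unemployment rate changed by −0.83 percentage points.

October: labor force = 57,367 + 2,471 = 59,838; u = 2,471/59,838 = 4.13%.
November: labor force = 56,083 + 1,913 = 57,996; u = 1,913/57,996 = 3.30%.
Change = 3.30% − 4.13% = −0.83 pp.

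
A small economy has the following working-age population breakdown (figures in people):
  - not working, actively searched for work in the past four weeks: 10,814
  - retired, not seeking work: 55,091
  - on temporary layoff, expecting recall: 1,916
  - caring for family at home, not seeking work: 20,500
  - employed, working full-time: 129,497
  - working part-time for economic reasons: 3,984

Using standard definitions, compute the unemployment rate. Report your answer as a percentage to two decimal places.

Employed = 129,497 + 3,984 = 133,481 (anyone who worked, including part-time for economic reasons, counts as employed).
Unemployed = 10,814 + 1,916 = 12,730 (jobless and actively searching, or on temporary layoff).
Labor force = 133,481 + 12,730 = 146,211.
Unemployment rate = 12,730 / 146,211 = 8.71%.

Unemployment rate ≈ 8.71%.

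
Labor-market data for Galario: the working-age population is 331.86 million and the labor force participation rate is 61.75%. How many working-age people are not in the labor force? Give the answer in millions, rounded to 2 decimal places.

Share not in the labor force = 1 − 0.6175 = 0.3825.
Not in labor force = 0.3825 × 331.86 ≈ 126.94 million.

About 126.94 million are not in the labor force.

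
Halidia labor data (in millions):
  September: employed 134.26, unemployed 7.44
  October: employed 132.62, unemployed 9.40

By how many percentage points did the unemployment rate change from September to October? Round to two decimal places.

September: labor force = 134.26 + 7.44 = 141.70; u = 7.44/141.70 = 5.25%.
October: labor force = 132.62 + 9.40 = 142.02; u = 9.40/142.02 = 6.62%.
Change = 6.62% − 5.25% = +1.37 pp.

The unemployment rate changed by +1.37 percentage points.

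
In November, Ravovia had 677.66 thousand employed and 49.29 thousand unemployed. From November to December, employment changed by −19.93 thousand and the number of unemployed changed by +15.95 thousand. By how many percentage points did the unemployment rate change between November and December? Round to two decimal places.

November: labor force = 677.66 + 49.29 = 726.95; u = 49.29/726.95 = 6.78%.
December: labor force = 657.73 + 65.24 = 722.97; u = 65.24/722.97 = 9.02%.
Change = 9.02% − 6.78% = +2.24 pp.

The unemployment rate changed by +2.24 percentage points.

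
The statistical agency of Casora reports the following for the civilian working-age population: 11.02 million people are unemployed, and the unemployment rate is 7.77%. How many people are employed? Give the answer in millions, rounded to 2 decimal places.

Labor force = U / u = 11.02 / 0.0777 ≈ 141.83 million.
Employed = labor force − unemployed = 141.83 − 11.02 = 130.81 million.

About 130.81 million are employed.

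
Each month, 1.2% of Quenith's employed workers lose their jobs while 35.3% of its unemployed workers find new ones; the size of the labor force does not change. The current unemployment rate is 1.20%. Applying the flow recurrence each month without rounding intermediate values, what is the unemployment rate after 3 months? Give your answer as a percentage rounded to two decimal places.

With a fixed labor force, u_{t+1} = u_t + s·(1−u_t) − f·u_t = u_t·(1−s−f) + s.
Here 1−s−f = 0.635 and s = 0.012.
u_1 = 0.012000 × 0.635 + 0.012 = 0.019620.
u_2 = 0.019620 × 0.635 + 0.012 = 0.024459.
u_3 = 0.024459 × 0.635 + 0.012 = 0.027531.

Unemployment rate after three months ≈ 2.75%.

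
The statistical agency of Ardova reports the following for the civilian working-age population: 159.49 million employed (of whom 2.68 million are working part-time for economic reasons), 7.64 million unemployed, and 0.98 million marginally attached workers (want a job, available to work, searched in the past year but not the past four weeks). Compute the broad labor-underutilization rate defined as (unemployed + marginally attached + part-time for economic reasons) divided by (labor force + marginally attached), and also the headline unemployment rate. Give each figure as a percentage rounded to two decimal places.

Labor force = 159.49 + 7.64 = 167.13 million.
Numerator = 7.64 + 0.98 + 2.68 = 11.30 million.
Denominator = 167.13 + 0.98 = 168.11 million.
Broad rate = 11.30 / 168.11 = 6.72%.
Headline unemployment rate = 7.64 / 167.13 = 4.57%.

Broad underutilization rate ≈ 6.72%; headline unemployment rate ≈ 4.57%.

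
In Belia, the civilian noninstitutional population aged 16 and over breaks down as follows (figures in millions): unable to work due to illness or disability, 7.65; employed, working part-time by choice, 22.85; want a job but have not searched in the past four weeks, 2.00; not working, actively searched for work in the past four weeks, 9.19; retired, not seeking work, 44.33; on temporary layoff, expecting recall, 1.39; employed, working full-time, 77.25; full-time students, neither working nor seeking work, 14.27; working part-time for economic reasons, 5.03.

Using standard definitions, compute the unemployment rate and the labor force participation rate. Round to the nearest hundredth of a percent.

Employed = 22.85 + 77.25 + 5.03 = 105.13 million (anyone who worked, including part-time for economic reasons, counts as employed).
Unemployed = 9.19 + 1.39 = 10.58 million (jobless and actively searching, or on temporary layoff).
Labor force = 105.13 + 10.58 = 115.71 million.
Not in labor force = 7.65 + 2.00 + 44.33 + 14.27 = 68.25 million (those not working and not actively searching are outside the labor force — including those who want a job but have given up searching).
Civilian working-age population = 115.71 + 68.25 = 183.96 million.
Unemployment rate = 10.58 / 115.71 = 9.14%.
Labor force participation rate = 115.71 / 183.96 = 62.90%.

Unemployment rate ≈ 9.14%; labor force participation rate ≈ 62.90%.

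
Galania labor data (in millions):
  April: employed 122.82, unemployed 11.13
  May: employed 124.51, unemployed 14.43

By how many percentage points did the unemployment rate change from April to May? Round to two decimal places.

April: labor force = 122.82 + 11.13 = 133.95; u = 11.13/133.95 = 8.31%.
May: labor force = 124.51 + 14.43 = 138.94; u = 14.43/138.94 = 10.39%.
Change = 10.39% − 8.31% = +2.08 pp.

The unemployment rate changed by +2.08 percentage points.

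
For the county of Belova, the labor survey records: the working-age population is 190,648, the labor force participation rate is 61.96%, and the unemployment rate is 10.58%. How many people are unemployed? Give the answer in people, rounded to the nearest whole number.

Labor force = 0.6196 × 190,648 = 118,126.
Unemployed = 0.1058 × 118,126 ≈ 12,498.

About 12,498 are unemployed.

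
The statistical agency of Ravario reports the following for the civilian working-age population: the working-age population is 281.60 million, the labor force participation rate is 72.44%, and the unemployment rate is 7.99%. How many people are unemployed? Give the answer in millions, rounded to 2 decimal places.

Labor force = 0.7244 × 281.60 = 203.99 million.
Unemployed = 0.0799 × 203.99 ≈ 16.30 million.

About 16.30 million are unemployed.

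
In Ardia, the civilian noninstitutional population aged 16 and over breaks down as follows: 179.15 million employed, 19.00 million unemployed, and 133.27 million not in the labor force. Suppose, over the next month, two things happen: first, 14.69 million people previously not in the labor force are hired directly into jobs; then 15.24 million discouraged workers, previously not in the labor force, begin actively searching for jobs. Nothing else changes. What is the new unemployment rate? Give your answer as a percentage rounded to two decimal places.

New unemployment rate ≈ 15.01%.

Initially, labor force = 179.15 + 19.00 = 198.15 million, so u = 19.00/198.15 = 9.59%.
After the first change, employed and labor force both rise by 14.69; unemployed unchanged → E = 193.84, U = 19.00, labor force = 212.84 million.
After the second change, unemployed and labor force both rise by 15.24 → E = 193.84, U = 34.24, labor force = 228.08 million.
New unemployment rate = 34.24 / 228.08 = 15.01%.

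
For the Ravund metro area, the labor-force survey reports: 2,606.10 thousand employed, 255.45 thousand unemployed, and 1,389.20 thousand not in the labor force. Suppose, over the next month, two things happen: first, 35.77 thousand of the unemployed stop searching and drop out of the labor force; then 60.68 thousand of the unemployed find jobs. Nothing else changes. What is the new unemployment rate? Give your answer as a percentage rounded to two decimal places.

New unemployment rate ≈ 5.63%.

Initially, labor force = 2,606.10 + 255.45 = 2,861.55 thousand, so u = 255.45/2,861.55 = 8.93%.
After the first change, unemployed and labor force both fall by 35.77 → E = 2,606.10, U = 219.68, labor force = 2,825.78 thousand.
After the second change, unemployed falls and employed rises by 60.68; labor force unchanged → E = 2,666.78, U = 159.00, labor force = 2,825.78 thousand.
New unemployment rate = 159.00 / 2,825.78 = 5.63%.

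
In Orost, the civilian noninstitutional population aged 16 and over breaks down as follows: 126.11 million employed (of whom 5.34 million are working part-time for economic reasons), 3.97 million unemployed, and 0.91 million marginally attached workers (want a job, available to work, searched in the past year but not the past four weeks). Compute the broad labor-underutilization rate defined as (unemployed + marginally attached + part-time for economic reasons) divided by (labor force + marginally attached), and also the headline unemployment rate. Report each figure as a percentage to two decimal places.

Broad underutilization rate ≈ 7.80%; headline unemployment rate ≈ 3.05%.

Labor force = 126.11 + 3.97 = 130.08 million.
Numerator = 3.97 + 0.91 + 5.34 = 10.22 million.
Denominator = 130.08 + 0.91 = 130.99 million.
Broad rate = 10.22 / 130.99 = 7.80%.
Headline unemployment rate = 3.97 / 130.08 = 3.05%.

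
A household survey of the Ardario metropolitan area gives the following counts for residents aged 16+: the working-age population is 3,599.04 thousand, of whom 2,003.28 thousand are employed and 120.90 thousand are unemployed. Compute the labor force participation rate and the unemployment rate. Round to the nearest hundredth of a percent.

Labor force = employed + unemployed = 2,003.28 + 120.90 = 2,124.18 thousand.
Unemployment rate = 120.90 / 2,124.18 = 5.69%.
Labor force participation rate = 2,124.18 / 3,599.04 = 59.02%.

Labor force participation rate ≈ 59.02%; unemployment rate ≈ 5.69%.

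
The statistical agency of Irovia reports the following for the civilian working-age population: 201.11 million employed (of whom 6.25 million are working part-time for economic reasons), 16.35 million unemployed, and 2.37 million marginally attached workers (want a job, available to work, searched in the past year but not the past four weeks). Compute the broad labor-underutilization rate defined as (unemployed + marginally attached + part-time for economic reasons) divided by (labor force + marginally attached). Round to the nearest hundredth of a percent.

Broad underutilization rate ≈ 11.36%.

Labor force = 201.11 + 16.35 = 217.46 million.
Numerator = 16.35 + 2.37 + 6.25 = 24.97 million.
Denominator = 217.46 + 2.37 = 219.83 million.
Broad rate = 24.97 / 219.83 = 11.36%.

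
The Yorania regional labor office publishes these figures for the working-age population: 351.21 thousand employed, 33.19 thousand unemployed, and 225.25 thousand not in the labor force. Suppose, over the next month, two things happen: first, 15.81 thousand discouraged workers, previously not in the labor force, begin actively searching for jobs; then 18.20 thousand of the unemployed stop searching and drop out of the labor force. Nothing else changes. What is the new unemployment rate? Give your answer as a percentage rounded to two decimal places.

New unemployment rate ≈ 8.06%.

Initially, labor force = 351.21 + 33.19 = 384.40 thousand, so u = 33.19/384.40 = 8.63%.
After the first change, unemployed and labor force both rise by 15.81 → E = 351.21, U = 49.00, labor force = 400.21 thousand.
After the second change, unemployed and labor force both fall by 18.20 → E = 351.21, U = 30.80, labor force = 382.01 thousand.
New unemployment rate = 30.80 / 382.01 = 8.06%.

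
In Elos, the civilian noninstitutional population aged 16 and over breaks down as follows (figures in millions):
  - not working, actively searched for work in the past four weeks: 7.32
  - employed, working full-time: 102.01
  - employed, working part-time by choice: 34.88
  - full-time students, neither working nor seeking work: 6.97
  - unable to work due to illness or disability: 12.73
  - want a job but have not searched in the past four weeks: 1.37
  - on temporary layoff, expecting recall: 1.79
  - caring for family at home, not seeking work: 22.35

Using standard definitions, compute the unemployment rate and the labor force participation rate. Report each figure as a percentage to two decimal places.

Employed = 102.01 + 34.88 = 136.89 million.
Unemployed = 7.32 + 1.79 = 9.11 million (jobless and actively searching, or on temporary layoff).
Labor force = 136.89 + 9.11 = 146.00 million.
Not in labor force = 6.97 + 12.73 + 1.37 + 22.35 = 43.42 million (those not working and not actively searching are outside the labor force — including those who want a job but have given up searching).
Civilian working-age population = 146.00 + 43.42 = 189.42 million.
Unemployment rate = 9.11 / 146.00 = 6.24%.
Labor force participation rate = 146.00 / 189.42 = 77.08%.

Unemployment rate ≈ 6.24%; labor force participation rate ≈ 77.08%.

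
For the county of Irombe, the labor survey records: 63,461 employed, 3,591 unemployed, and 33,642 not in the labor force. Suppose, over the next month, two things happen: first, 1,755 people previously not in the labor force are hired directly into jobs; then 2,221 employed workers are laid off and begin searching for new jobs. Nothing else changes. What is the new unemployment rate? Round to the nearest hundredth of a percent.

Initially, labor force = 63,461 + 3,591 = 67,052, so u = 3,591/67,052 = 5.36%.
After the first change, employed and labor force both rise by 1,755; unemployed unchanged → E = 65,216, U = 3,591, labor force = 68,807.
After the second change, employed falls and unemployed rises by 2,221; labor force unchanged → E = 62,995, U = 5,812, labor force = 68,807.
New unemployment rate = 5,812 / 68,807 = 8.45%.

New unemployment rate ≈ 8.45%.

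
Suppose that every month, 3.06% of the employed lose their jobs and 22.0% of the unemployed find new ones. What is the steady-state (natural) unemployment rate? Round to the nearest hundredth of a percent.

Steady-state unemployment rate ≈ 12.21%.

At steady state the flows balance: s·E = f·U, so U/(E+U) = s/(s+f).
u* = 3.06 / (3.06 + 22.0) = 3.06 / 25.06 = 12.21%.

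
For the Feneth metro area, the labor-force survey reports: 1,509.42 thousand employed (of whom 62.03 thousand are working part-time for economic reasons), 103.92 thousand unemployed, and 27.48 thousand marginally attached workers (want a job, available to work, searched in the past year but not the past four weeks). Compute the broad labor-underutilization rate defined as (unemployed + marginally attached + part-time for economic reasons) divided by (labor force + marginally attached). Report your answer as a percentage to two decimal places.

Labor force = 1,509.42 + 103.92 = 1,613.34 thousand.
Numerator = 103.92 + 27.48 + 62.03 = 193.43 thousand.
Denominator = 1,613.34 + 27.48 = 1,640.82 thousand.
Broad rate = 193.43 / 1,640.82 = 11.79%.

Broad underutilization rate ≈ 11.79%.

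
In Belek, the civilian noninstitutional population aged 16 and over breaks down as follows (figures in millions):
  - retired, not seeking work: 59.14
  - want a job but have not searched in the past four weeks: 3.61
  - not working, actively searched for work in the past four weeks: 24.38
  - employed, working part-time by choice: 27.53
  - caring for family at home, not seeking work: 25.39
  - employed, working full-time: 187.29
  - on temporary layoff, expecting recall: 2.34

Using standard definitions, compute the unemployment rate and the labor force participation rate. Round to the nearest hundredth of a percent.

Unemployment rate ≈ 11.06%; labor force participation rate ≈ 73.26%.

Employed = 27.53 + 187.29 = 214.82 million.
Unemployed = 24.38 + 2.34 = 26.72 million (jobless and actively searching, or on temporary layoff).
Labor force = 214.82 + 26.72 = 241.54 million.
Not in labor force = 59.14 + 3.61 + 25.39 = 88.14 million (those not working and not actively searching are outside the labor force — including those who want a job but have given up searching).
Civilian working-age population = 241.54 + 88.14 = 329.68 million.
Unemployment rate = 26.72 / 241.54 = 11.06%.
Labor force participation rate = 241.54 / 329.68 = 73.26%.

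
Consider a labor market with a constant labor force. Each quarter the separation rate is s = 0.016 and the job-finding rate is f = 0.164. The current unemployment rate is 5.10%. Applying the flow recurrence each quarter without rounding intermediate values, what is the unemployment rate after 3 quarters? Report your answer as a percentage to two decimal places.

With a fixed labor force, u_{t+1} = u_t + s·(1−u_t) − f·u_t = u_t·(1−s−f) + s.
Here 1−s−f = 0.820 and s = 0.016.
u_1 = 0.051000 × 0.820 + 0.016 = 0.057820.
u_2 = 0.057820 × 0.820 + 0.016 = 0.063412.
u_3 = 0.063412 × 0.820 + 0.016 = 0.067998.

Unemployment rate after three quarters ≈ 6.80%.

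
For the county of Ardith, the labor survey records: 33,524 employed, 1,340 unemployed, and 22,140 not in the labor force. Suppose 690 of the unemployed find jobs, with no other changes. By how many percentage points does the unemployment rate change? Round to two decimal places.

Initially, labor force = 33,524 + 1,340 = 34,864, so u = 1,340/34,864 = 3.84%.
After the change, unemployed falls and employed rises by 690; labor force unchanged → E = 34,214, U = 650, labor force = 34,864.
New unemployment rate = 650 / 34,864 = 1.86%.
Change = 1.86% − 3.84% = −1.98 percentage points.

The unemployment rate changes by −1.98 percentage points.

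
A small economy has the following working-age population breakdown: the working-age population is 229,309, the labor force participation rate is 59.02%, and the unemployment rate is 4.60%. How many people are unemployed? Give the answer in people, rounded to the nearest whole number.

About 6,226 are unemployed.

Labor force = 0.5902 × 229,309 = 135,338.
Unemployed = 0.0460 × 135,338 ≈ 6,226.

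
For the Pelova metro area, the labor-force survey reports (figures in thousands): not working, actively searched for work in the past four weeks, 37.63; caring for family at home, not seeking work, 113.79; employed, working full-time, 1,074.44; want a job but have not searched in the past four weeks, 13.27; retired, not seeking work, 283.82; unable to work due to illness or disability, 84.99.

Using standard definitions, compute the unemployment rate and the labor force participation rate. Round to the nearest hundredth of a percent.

Unemployment rate ≈ 3.38%; labor force participation rate ≈ 69.16%.

Employed = 1,074.44 thousand.
Unemployed = 37.63 thousand.
Labor force = 1,074.44 + 37.63 = 1,112.07 thousand.
Not in labor force = 113.79 + 13.27 + 283.82 + 84.99 = 495.87 thousand (those not working and not actively searching are outside the labor force — including those who want a job but have given up searching).
Civilian working-age population = 1,112.07 + 495.87 = 1,607.94 thousand.
Unemployment rate = 37.63 / 1,112.07 = 3.38%.
Labor force participation rate = 1,112.07 / 1,607.94 = 69.16%.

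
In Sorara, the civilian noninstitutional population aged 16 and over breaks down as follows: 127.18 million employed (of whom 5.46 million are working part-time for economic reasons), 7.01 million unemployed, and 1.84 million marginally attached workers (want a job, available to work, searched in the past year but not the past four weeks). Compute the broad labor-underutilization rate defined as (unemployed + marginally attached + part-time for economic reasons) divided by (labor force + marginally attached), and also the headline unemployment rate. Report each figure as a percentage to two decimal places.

Broad underutilization rate ≈ 10.52%; headline unemployment rate ≈ 5.22%.

Labor force = 127.18 + 7.01 = 134.19 million.
Numerator = 7.01 + 1.84 + 5.46 = 14.31 million.
Denominator = 134.19 + 1.84 = 136.03 million.
Broad rate = 14.31 / 136.03 = 10.52%.
Headline unemployment rate = 7.01 / 134.19 = 5.22%.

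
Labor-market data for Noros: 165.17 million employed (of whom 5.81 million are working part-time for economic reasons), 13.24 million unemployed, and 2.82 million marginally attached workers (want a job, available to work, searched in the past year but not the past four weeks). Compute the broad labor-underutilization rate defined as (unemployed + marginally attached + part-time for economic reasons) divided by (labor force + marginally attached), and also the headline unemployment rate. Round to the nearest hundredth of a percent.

Labor force = 165.17 + 13.24 = 178.41 million.
Numerator = 13.24 + 2.82 + 5.81 = 21.87 million.
Denominator = 178.41 + 2.82 = 181.23 million.
Broad rate = 21.87 / 181.23 = 12.07%.
Headline unemployment rate = 13.24 / 178.41 = 7.42%.

Broad underutilization rate ≈ 12.07%; headline unemployment rate ≈ 7.42%.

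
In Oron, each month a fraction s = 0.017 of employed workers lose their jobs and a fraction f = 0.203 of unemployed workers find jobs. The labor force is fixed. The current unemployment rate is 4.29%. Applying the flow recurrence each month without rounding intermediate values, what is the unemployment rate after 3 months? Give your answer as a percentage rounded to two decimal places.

Unemployment rate after three months ≈ 6.10%.

With a fixed labor force, u_{t+1} = u_t + s·(1−u_t) − f·u_t = u_t·(1−s−f) + s.
Here 1−s−f = 0.780 and s = 0.017.
u_1 = 0.042900 × 0.780 + 0.017 = 0.050462.
u_2 = 0.050462 × 0.780 + 0.017 = 0.056360.
u_3 = 0.056360 × 0.780 + 0.017 = 0.060961.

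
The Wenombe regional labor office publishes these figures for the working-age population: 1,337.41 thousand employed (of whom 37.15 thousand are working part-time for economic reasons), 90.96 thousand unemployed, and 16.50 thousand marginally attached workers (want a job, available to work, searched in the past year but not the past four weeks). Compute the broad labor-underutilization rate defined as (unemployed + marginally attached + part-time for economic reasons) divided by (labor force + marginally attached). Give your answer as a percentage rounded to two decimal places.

Labor force = 1,337.41 + 90.96 = 1,428.37 thousand.
Numerator = 90.96 + 16.50 + 37.15 = 144.61 thousand.
Denominator = 1,428.37 + 16.50 = 1,444.87 thousand.
Broad rate = 144.61 / 1,444.87 = 10.01%.

Broad underutilization rate ≈ 10.01%.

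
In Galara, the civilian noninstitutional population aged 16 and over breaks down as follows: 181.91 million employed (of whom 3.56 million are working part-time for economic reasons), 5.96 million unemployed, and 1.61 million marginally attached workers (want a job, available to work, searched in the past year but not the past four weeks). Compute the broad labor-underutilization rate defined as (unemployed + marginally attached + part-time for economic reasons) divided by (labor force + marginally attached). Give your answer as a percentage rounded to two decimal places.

Labor force = 181.91 + 5.96 = 187.87 million.
Numerator = 5.96 + 1.61 + 3.56 = 11.13 million.
Denominator = 187.87 + 1.61 = 189.48 million.
Broad rate = 11.13 / 189.48 = 5.87%.

Broad underutilization rate ≈ 5.87%.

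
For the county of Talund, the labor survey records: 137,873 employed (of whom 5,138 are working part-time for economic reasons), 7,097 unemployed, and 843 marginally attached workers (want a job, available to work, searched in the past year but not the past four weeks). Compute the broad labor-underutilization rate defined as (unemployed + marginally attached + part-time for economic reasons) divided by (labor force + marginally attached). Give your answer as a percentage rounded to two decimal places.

Broad underutilization rate ≈ 8.97%.

Labor force = 137,873 + 7,097 = 144,970.
Numerator = 7,097 + 843 + 5,138 = 13,078.
Denominator = 144,970 + 843 = 145,813.
Broad rate = 13,078 / 145,813 = 8.97%.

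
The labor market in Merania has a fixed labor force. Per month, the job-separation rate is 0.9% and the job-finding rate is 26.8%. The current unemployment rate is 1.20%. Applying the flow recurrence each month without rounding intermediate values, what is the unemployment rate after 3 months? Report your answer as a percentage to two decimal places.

Unemployment rate after three months ≈ 2.47%.

With a fixed labor force, u_{t+1} = u_t + s·(1−u_t) − f·u_t = u_t·(1−s−f) + s.
Here 1−s−f = 0.723 and s = 0.009.
u_1 = 0.012000 × 0.723 + 0.009 = 0.017676.
u_2 = 0.017676 × 0.723 + 0.009 = 0.021780.
u_3 = 0.021780 × 0.723 + 0.009 = 0.024747.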